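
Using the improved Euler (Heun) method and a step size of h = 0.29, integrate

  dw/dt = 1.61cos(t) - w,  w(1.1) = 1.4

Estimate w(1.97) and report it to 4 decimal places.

Heun: k1 = f(t_n, w_n); k2 = f(t_n + h, w_n + h·k1); w_{n+1} = w_n + (h/2)·(k1 + k2).
t=1.100000, w=1.400000:
  k1 = f(1.100000, 1.400000) = -0.669710
  k2 = f(1.390000, 1.205784) = -0.916285
  w ← 1.400000 + (0.29/2)·(-0.669710 + (-0.916285)) = 1.170031
t=1.390000, w=1.170031:
  k1 = f(1.390000, 1.170031) = -0.880532
  k2 = f(1.680000, 0.914676) = -1.090145
  w ← 1.170031 + (0.29/2)·(-0.880532 + (-1.090145)) = 0.884283
t=1.680000, w=0.884283:
  k1 = f(1.680000, 0.884283) = -1.059751
  k2 = f(1.970000, 0.576955) = -1.202737
  w ← 0.884283 + (0.29/2)·(-1.059751 + (-1.202737)) = 0.556222
w(1.97) ≈ 0.5562

0.5562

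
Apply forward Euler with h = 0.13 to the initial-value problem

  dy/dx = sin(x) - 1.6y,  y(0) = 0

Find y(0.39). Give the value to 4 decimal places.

Euler: y_{n+1} = y_n + h·f(x_n, y_n).
x=0.000000, y=0.000000: f=0.000000 → y ← 0.000000 + 0.13·0.000000 = 0.000000
x=0.130000, y=0.000000: f=0.129634 → y ← 0.000000 + 0.13·0.129634 = 0.016852
x=0.260000, y=0.016852: f=0.230117 → y ← 0.016852 + 0.13·0.230117 = 0.046768
y(0.39) ≈ 0.0468

0.0468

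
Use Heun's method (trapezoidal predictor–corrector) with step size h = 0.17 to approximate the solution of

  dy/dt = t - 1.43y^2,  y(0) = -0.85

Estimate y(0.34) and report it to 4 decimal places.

-1.3448

Heun: k1 = f(t_n, y_n); k2 = f(t_n + h, y_n + h·k1); y_{n+1} = y_n + (h/2)·(k1 + k2).
t=0.000000, y=-0.850000:
  k1 = f(0.000000, -0.850000) = -1.033175
  k2 = f(0.170000, -1.025640) = -1.334270
  y ← -0.850000 + (0.17/2)·(-1.033175 + (-1.334270)) = -1.051233
t=0.170000, y=-1.051233:
  k1 = f(0.170000, -1.051233) = -1.410279
  k2 = f(0.340000, -1.290980) = -2.043281
  y ← -1.051233 + (0.17/2)·(-1.410279 + (-2.043281)) = -1.344785
y(0.34) ≈ -1.3448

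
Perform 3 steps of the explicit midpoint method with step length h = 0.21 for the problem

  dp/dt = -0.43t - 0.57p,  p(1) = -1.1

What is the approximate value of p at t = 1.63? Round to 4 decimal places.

-1.0728

Midpoint: k1 = f(t_n, p_n); k2 = f(t_n + h/2, p_n + (h/2)·k1); p_{n+1} = p_n + h·k2.
t=1.000000, p=-1.100000:
  k1 = f(1.000000, -1.100000) = 0.197000
  k2 = f(1.105000, -1.079315) = 0.140060
  p ← -1.100000 + 0.21·0.140060 = -1.070587
t=1.210000, p=-1.070587:
  k1 = f(1.210000, -1.070587) = 0.089935
  k2 = f(1.315000, -1.061144) = 0.039402
  p ← -1.070587 + 0.21·0.039402 = -1.062313
t=1.420000, p=-1.062313:
  k1 = f(1.420000, -1.062313) = -0.005082
  k2 = f(1.525000, -1.062847) = -0.049927
  p ← -1.062313 + 0.21·(-0.049927) = -1.072798
p(1.63) ≈ -1.0728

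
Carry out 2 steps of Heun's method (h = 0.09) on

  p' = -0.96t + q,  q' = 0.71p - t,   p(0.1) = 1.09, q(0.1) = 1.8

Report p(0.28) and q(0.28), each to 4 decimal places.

1.3922, 1.9246

Heun on (p,q): k1 = f(t_n, state_n); k2 = f(t_n + h, state_n + h·k1); state_{n+1} = state_n + (h/2)·(k1 + k2).
0.100000: (1.090000, 1.800000)
  k1 = (1.704000, 0.673900)
  predictor → (1.243360, 1.860651)
  k2 = (1.678251, 0.692786)
  → (1.242201, 1.861501)
0.190000: (1.242201, 1.861501)
  k1 = (1.679101, 0.691963)
  predictor → (1.393320, 1.923778)
  k2 = (1.654978, 0.709257)
  → (1.392235, 1.924556)
(p(0.28), q(0.28)) ≈ (1.3922, 1.9246)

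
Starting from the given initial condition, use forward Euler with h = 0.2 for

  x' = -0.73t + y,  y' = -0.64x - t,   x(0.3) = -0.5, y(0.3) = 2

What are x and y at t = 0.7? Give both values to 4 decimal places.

0.1840, 1.9224

Euler on (x,y): x_{n+1} = x_n + h·x', y_{n+1} = y_n + h·y'.
0.300000: (-0.500000, 2.000000); f=(1.781000, 0.020000) → (-0.143800, 2.004000)
0.500000: (-0.143800, 2.004000); f=(1.639000, -0.407968) → (0.184000, 1.922406)
(x(0.7), y(0.7)) ≈ (0.1840, 1.9224)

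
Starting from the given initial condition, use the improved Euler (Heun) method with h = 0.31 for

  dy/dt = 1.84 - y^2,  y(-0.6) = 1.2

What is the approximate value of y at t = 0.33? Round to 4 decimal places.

1.3350

Heun: k1 = f(t_n, y_n); k2 = f(t_n + h, y_n + h·k1); y_{n+1} = y_n + (h/2)·(k1 + k2).
t=-0.600000, y=1.200000:
  k1 = f(-0.600000, 1.200000) = 0.400000
  k2 = f(-0.290000, 1.324000) = 0.087024
  y ← 1.200000 + (0.31/2)·(0.400000 + 0.087024) = 1.275489
t=-0.290000, y=1.275489:
  k1 = f(-0.290000, 1.275489) = 0.213129
  k2 = f(0.020000, 1.341559) = 0.040221
  y ← 1.275489 + (0.31/2)·(0.213129 + 0.040221) = 1.314758
t=0.020000, y=1.314758:
  k1 = f(0.020000, 1.314758) = 0.111412
  k2 = f(0.330000, 1.349296) = 0.019402
  y ← 1.314758 + (0.31/2)·(0.111412 + 0.019402) = 1.335034
y(0.33) ≈ 1.3350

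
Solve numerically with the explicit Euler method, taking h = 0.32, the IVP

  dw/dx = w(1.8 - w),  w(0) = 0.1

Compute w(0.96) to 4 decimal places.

Euler: w_{n+1} = w_n + h·f(x_n, w_n).
x=0.000000, w=0.100000: f=0.170000 → w ← 0.100000 + 0.32·0.170000 = 0.154400
x=0.320000, w=0.154400: f=0.254081 → w ← 0.154400 + 0.32·0.254081 = 0.235706
x=0.640000, w=0.235706: f=0.368713 → w ← 0.235706 + 0.32·0.368713 = 0.353694
w(0.96) ≈ 0.3537

0.3537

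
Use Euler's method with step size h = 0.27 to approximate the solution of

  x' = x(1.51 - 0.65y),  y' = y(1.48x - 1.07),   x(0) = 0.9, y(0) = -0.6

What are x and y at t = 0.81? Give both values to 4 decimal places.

3.2075, -1.2406

Euler on (x,y): x_{n+1} = x_n + h·x', y_{n+1} = y_n + h·y'.
0.000000: (0.900000, -0.600000); f=(1.710000, -0.157200) → (1.361700, -0.642444)
0.270000: (1.361700, -0.642444); f=(2.624797, -0.607313) → (2.070395, -0.806418)
0.540000: (2.070395, -0.806418); f=(4.211540, -1.608148) → (3.207511, -1.240618)
(x(0.81), y(0.81)) ≈ (3.2075, -1.2406)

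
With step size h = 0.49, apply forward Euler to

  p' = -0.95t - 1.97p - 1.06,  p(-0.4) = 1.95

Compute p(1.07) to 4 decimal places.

Euler: p_{n+1} = p_n + h·f(t_n, p_n).
t=-0.400000, p=1.950000: f=-4.521500 → p ← 1.950000 + 0.49·(-4.521500) = -0.265535
t=0.090000, p=-0.265535: f=-0.622396 → p ← -0.265535 + 0.49·(-0.622396) = -0.570509
t=0.580000, p=-0.570509: f=-0.487097 → p ← -0.570509 + 0.49·(-0.487097) = -0.809187
p(1.07) ≈ -0.8092

-0.8092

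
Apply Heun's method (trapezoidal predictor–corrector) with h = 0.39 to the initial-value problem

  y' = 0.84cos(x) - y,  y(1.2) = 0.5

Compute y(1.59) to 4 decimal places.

Heun: k1 = f(x_n, y_n); k2 = f(x_n + h, y_n + h·k1); y_{n+1} = y_n + (h/2)·(k1 + k2).
x=1.200000, y=0.500000:
  k1 = f(1.200000, 0.500000) = -0.195619
  k2 = f(1.590000, 0.423708) = -0.439838
  y ← 0.500000 + (0.39/2)·(-0.195619 + (-0.439838)) = 0.376086
y(1.59) ≈ 0.3761

0.3761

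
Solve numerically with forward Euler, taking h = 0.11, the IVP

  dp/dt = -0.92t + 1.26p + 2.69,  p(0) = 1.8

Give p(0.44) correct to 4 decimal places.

Euler: p_{n+1} = p_n + h·f(t_n, p_n).
t=0.000000, p=1.800000: f=4.958000 → p ← 1.800000 + 0.11·4.958000 = 2.345380
t=0.110000, p=2.345380: f=5.543979 → p ← 2.345380 + 0.11·5.543979 = 2.955218
t=0.220000, p=2.955218: f=6.211174 → p ← 2.955218 + 0.11·6.211174 = 3.638447
t=0.330000, p=3.638447: f=6.970843 → p ← 3.638447 + 0.11·6.970843 = 4.405240
p(0.44) ≈ 4.4052

4.4052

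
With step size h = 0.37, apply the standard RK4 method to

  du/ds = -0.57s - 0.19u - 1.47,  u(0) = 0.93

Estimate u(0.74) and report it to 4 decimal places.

RK4: k1 = f(s_n, u_n); k2 = f(s_n + h/2, u_n + (h/2)·k1); k3 = f(s_n + h/2, u_n + (h/2)·k2); k4 = f(s_n + h, u_n + h·k3); u_{n+1} = u_n + (h/6)·(k1 + 2k2 + 2k3 + k4).
s=0.000000, u=0.930000:
  k1 = f(0.000000, 0.930000) = -1.646700
  k2 = f(0.185000, 0.625360) = -1.694268
  k3 = f(0.185000, 0.616560) = -1.692596
  k4 = f(0.370000, 0.303739) = -1.738610
  u ← 0.930000 + (0.37/6)·(k1 + 2k2 + 2k3 + k4) = 0.303526
s=0.370000, u=0.303526:
  k1 = f(0.370000, 0.303526) = -1.738570
  k2 = f(0.555000, -0.018110) = -1.782909
  k3 = f(0.555000, -0.026312) = -1.781351
  k4 = f(0.740000, -0.355574) = -1.824241
  u ← 0.303526 + (0.37/6)·(k1 + 2k2 + 2k3 + k4) = -0.355773
u(0.74) ≈ -0.3558

-0.3558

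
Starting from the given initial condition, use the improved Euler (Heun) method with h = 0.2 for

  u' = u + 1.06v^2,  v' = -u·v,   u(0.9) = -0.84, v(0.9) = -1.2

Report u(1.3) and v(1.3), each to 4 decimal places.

Heun on (u,v): k1 = f(x_n, state_n); k2 = f(x_n + h, state_n + h·k1); state_{n+1} = state_n + (h/2)·(k1 + k2).
0.900000: (-0.840000, -1.200000)
  k1 = (0.686400, -1.008000)
  predictor → (-0.702720, -1.401600)
  k2 = (1.379632, -0.984932)
  → (-0.633397, -1.399293)
1.100000: (-0.633397, -1.399293)
  k1 = (1.442106, -0.886308)
  predictor → (-0.344976, -1.576555)
  k2 = (2.289681, -0.543873)
  → (-0.260218, -1.542311)
(u(1.3), v(1.3)) ≈ (-0.2602, -1.5423)

-0.2602, -1.5423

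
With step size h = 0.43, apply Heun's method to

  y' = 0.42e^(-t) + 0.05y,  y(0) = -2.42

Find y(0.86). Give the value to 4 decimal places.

Heun: k1 = f(t_n, y_n); k2 = f(t_n + h, y_n + h·k1); y_{n+1} = y_n + (h/2)·(k1 + k2).
t=0.000000, y=-2.420000:
  k1 = f(0.000000, -2.420000) = 0.299000
  k2 = f(0.430000, -2.291430) = 0.158642
  y ← -2.420000 + (0.43/2)·(0.299000 + 0.158642) = -2.321607
t=0.430000, y=-2.321607:
  k1 = f(0.430000, -2.321607) = 0.157133
  k2 = f(0.860000, -2.254040) = 0.065026
  y ← -2.321607 + (0.43/2)·(0.157133 + 0.065026) = -2.273843
y(0.86) ≈ -2.2738

-2.2738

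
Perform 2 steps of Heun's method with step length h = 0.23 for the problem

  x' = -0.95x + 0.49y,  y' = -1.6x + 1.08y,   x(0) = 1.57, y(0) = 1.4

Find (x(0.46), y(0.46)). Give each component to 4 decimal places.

1.2267, 0.9595

Heun on (x,y): k1 = f(s_n, state_n); k2 = f(s_n + h, state_n + h·k1); state_{n+1} = state_n + (h/2)·(k1 + k2).
0.000000: (1.570000, 1.400000)
  k1 = (-0.805500, -1.000000)
  predictor → (1.384735, 1.170000)
  k2 = (-0.742198, -0.951976)
  → (1.392015, 1.175523)
0.230000: (1.392015, 1.175523)
  k1 = (-0.746408, -0.957659)
  predictor → (1.220341, 0.955261)
  k2 = (-0.691246, -0.920863)
  → (1.226685, 0.959493)
(x(0.46), y(0.46)) ≈ (1.2267, 0.9595)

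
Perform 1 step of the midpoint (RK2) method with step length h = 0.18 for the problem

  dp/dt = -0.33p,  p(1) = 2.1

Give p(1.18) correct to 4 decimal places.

1.9790

Midpoint: k1 = f(t_n, p_n); k2 = f(t_n + h/2, p_n + (h/2)·k1); p_{n+1} = p_n + h·k2.
t=1.000000, p=2.100000:
  k1 = f(1.000000, 2.100000) = -0.693000
  k2 = f(1.090000, 2.037630) = -0.672418
  p ← 2.100000 + 0.18·(-0.672418) = 1.978965
p(1.18) ≈ 1.9790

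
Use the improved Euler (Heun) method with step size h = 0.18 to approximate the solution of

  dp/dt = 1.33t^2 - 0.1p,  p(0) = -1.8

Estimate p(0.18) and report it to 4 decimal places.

Heun: k1 = f(t_n, p_n); k2 = f(t_n + h, p_n + h·k1); p_{n+1} = p_n + (h/2)·(k1 + k2).
t=0.000000, p=-1.800000:
  k1 = f(0.000000, -1.800000) = 0.180000
  k2 = f(0.180000, -1.767600) = 0.219852
  p ← -1.800000 + (0.18/2)·(0.180000 + 0.219852) = -1.764013
p(0.18) ≈ -1.7640

-1.7640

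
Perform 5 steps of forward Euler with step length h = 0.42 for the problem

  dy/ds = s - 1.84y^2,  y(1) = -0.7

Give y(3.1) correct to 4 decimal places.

Euler: y_{n+1} = y_n + h·f(s_n, y_n).
s=1.000000, y=-0.700000: f=0.098400 → y ← -0.700000 + 0.42·0.098400 = -0.658672
s=1.420000, y=-0.658672: f=0.621718 → y ← -0.658672 + 0.42·0.621718 = -0.397550
s=1.840000, y=-0.397550: f=1.549195 → y ← -0.397550 + 0.42·1.549195 = 0.253111
s=2.260000, y=0.253111: f=2.142120 → y ← 0.253111 + 0.42·2.142120 = 1.152802
s=2.680000, y=1.152802: f=0.234729 → y ← 1.152802 + 0.42·0.234729 = 1.251388
y(3.1) ≈ 1.2514

1.2514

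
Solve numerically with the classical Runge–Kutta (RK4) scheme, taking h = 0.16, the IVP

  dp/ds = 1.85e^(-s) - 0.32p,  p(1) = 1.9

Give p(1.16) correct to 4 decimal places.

1.9032

RK4: k1 = f(s_n, p_n); k2 = f(s_n + h/2, p_n + (h/2)·k1); k3 = f(s_n + h/2, p_n + (h/2)·k2); k4 = f(s_n + h, p_n + h·k3); p_{n+1} = p_n + (h/6)·(k1 + 2k2 + 2k3 + k4).
s=1.000000, p=1.900000:
  k1 = f(1.000000, 1.900000) = 0.072577
  k2 = f(1.080000, 1.905806) = 0.018394
  k3 = f(1.080000, 1.901472) = 0.019781
  k4 = f(1.160000, 1.903165) = -0.029063
  p ← 1.900000 + (0.16/6)·(k1 + 2k2 + 2k3 + k4) = 1.903196
p(1.16) ≈ 1.9032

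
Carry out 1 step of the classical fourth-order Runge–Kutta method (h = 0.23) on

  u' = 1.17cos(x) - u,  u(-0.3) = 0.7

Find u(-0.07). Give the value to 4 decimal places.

RK4: k1 = f(x_n, u_n); k2 = f(x_n + h/2, u_n + (h/2)·k1); k3 = f(x_n + h/2, u_n + (h/2)·k2); k4 = f(x_n + h, u_n + h·k3); u_{n+1} = u_n + (h/6)·(k1 + 2k2 + 2k3 + k4).
x=-0.300000, u=0.700000:
  k1 = f(-0.300000, 0.700000) = 0.417744
  k2 = f(-0.185000, 0.748041) = 0.401995
  k3 = f(-0.185000, 0.746229) = 0.403806
  k4 = f(-0.070000, 0.792875) = 0.374259
  u ← 0.700000 + (0.23/6)·(k1 + 2k2 + 2k3 + k4) = 0.792138
u(-0.07) ≈ 0.7921

0.7921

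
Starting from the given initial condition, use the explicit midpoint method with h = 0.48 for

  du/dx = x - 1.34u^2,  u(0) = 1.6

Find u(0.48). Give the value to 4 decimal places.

1.3272

Midpoint: k1 = f(x_n, u_n); k2 = f(x_n + h/2, u_n + (h/2)·k1); u_{n+1} = u_n + h·k2.
x=0.000000, u=1.600000:
  k1 = f(0.000000, 1.600000) = -3.430400
  k2 = f(0.240000, 0.776704) = -0.568381
  u ← 1.600000 + 0.48·(-0.568381) = 1.327177
u(0.48) ≈ 1.3272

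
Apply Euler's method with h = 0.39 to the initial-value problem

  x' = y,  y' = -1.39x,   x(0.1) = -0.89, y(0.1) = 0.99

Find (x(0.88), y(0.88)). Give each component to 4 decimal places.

Euler on (x,y): x_{n+1} = x_n + h·x', y_{n+1} = y_n + h·y'.
0.100000: (-0.890000, 0.990000); f=(0.990000, 1.237100) → (-0.503900, 1.472469)
0.490000: (-0.503900, 1.472469); f=(1.472469, 0.700421) → (0.070363, 1.745633)
(x(0.88), y(0.88)) ≈ (0.0704, 1.7456)

0.0704, 1.7456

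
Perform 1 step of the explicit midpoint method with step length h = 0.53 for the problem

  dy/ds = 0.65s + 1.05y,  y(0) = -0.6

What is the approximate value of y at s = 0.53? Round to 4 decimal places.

-0.9355

Midpoint: k1 = f(s_n, y_n); k2 = f(s_n + h/2, y_n + (h/2)·k1); y_{n+1} = y_n + h·k2.
s=0.000000, y=-0.600000:
  k1 = f(0.000000, -0.600000) = -0.630000
  k2 = f(0.265000, -0.766950) = -0.633048
  y ← -0.600000 + 0.53·(-0.633048) = -0.935515
y(0.53) ≈ -0.9355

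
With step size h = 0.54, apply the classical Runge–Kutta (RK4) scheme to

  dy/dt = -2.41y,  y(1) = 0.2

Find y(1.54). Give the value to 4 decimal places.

0.0595

RK4: k1 = f(t_n, y_n); k2 = f(t_n + h/2, y_n + (h/2)·k1); k3 = f(t_n + h/2, y_n + (h/2)·k2); k4 = f(t_n + h, y_n + h·k3); y_{n+1} = y_n + (h/6)·(k1 + 2k2 + 2k3 + k4).
t=1.000000, y=0.200000:
  k1 = f(1.000000, 0.200000) = -0.482000
  k2 = f(1.270000, 0.069860) = -0.168363
  k3 = f(1.270000, 0.154542) = -0.372446
  k4 = f(1.540000, -0.001121) = 0.002702
  y ← 0.200000 + (0.54/6)·(k1 + 2k2 + 2k3 + k4) = 0.059518
y(1.54) ≈ 0.0595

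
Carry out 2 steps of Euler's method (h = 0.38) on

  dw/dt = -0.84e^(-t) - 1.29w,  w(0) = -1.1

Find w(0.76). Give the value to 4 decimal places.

-0.6669

Euler: w_{n+1} = w_n + h·f(t_n, w_n).
t=0.000000, w=-1.100000: f=0.579000 → w ← -1.100000 + 0.38·0.579000 = -0.879980
t=0.380000, w=-0.879980: f=0.560731 → w ← -0.879980 + 0.38·0.560731 = -0.666902
w(0.76) ≈ -0.6669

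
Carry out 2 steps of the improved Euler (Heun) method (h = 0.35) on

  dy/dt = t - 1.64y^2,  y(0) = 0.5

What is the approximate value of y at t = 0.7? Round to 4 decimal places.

0.5177

Heun: k1 = f(t_n, y_n); k2 = f(t_n + h, y_n + h·k1); y_{n+1} = y_n + (h/2)·(k1 + k2).
t=0.000000, y=0.500000:
  k1 = f(0.000000, 0.500000) = -0.410000
  k2 = f(0.350000, 0.356500) = 0.141569
  y ← 0.500000 + (0.35/2)·(-0.410000 + 0.141569) = 0.453025
t=0.350000, y=0.453025:
  k1 = f(0.350000, 0.453025) = 0.013421
  k2 = f(0.700000, 0.457722) = 0.356405
  y ← 0.453025 + (0.35/2)·(0.013421 + 0.356405) = 0.517744
y(0.7) ≈ 0.5177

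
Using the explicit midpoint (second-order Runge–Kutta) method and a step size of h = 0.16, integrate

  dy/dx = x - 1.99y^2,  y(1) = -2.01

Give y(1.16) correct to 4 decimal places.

-3.9454

Midpoint: k1 = f(x_n, y_n); k2 = f(x_n + h/2, y_n + (h/2)·k1); y_{n+1} = y_n + h·k2.
x=1.000000, y=-2.010000:
  k1 = f(1.000000, -2.010000) = -7.039799
  k2 = f(1.080000, -2.573184) = -12.096338
  y ← -2.010000 + 0.16·(-12.096338) = -3.945414
y(1.16) ≈ -3.9454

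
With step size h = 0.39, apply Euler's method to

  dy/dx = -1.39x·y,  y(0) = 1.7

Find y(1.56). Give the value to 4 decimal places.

0.2830

Euler: y_{n+1} = y_n + h·f(x_n, y_n).
x=0.000000, y=1.700000: f=0.000000 → y ← 1.700000 + 0.39·0.000000 = 1.700000
x=0.390000, y=1.700000: f=-0.921570 → y ← 1.700000 + 0.39·(-0.921570) = 1.340588
x=0.780000, y=1.340588: f=-1.453465 → y ← 1.340588 + 0.39·(-1.453465) = 0.773736
x=1.170000, y=0.773736: f=-1.258327 → y ← 0.773736 + 0.39·(-1.258327) = 0.282989
y(1.56) ≈ 0.2830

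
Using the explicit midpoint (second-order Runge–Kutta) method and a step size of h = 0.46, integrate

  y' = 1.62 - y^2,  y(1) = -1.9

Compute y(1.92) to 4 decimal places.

-22.4500

Midpoint: k1 = f(t_n, y_n); k2 = f(t_n + h/2, y_n + (h/2)·k1); y_{n+1} = y_n + h·k2.
t=1.000000, y=-1.900000:
  k1 = f(1.000000, -1.900000) = -1.990000
  k2 = f(1.230000, -2.357700) = -3.938749
  y ← -1.900000 + 0.46·(-3.938749) = -3.711825
t=1.460000, y=-3.711825:
  k1 = f(1.460000, -3.711825) = -12.157642
  k2 = f(1.690000, -6.508082) = -40.735137
  y ← -3.711825 + 0.46·(-40.735137) = -22.449988
y(1.92) ≈ -22.4500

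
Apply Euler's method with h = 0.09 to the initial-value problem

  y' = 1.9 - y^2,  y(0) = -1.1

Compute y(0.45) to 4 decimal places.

Euler: y_{n+1} = y_n + h·f(x_n, y_n).
x=0.000000, y=-1.100000: f=0.690000 → y ← -1.100000 + 0.09·0.690000 = -1.037900
x=0.090000, y=-1.037900: f=0.822764 → y ← -1.037900 + 0.09·0.822764 = -0.963851
x=0.180000, y=-0.963851: f=0.970991 → y ← -0.963851 + 0.09·0.970991 = -0.876462
x=0.270000, y=-0.876462: f=1.131814 → y ← -0.876462 + 0.09·1.131814 = -0.774599
x=0.360000, y=-0.774599: f=1.299997 → y ← -0.774599 + 0.09·1.299997 = -0.657599
y(0.45) ≈ -0.6576

-0.6576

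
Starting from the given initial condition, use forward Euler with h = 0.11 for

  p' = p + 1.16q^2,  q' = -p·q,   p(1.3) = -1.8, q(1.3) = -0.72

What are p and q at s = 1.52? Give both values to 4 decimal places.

Euler on (p,q): p_{n+1} = p_n + h·p', q_{n+1} = q_n + h·q'.
1.300000: (-1.800000, -0.720000); f=(-1.198656, -1.296000) → (-1.931852, -0.862560)
1.410000: (-1.931852, -0.862560); f=(-1.068801, -1.666338) → (-2.049420, -1.045857)
(p(1.52), q(1.52)) ≈ (-2.0494, -1.0459)

-2.0494, -1.0459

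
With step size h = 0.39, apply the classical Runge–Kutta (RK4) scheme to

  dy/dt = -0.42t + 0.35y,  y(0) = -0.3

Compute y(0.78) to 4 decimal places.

RK4: k1 = f(t_n, y_n); k2 = f(t_n + h/2, y_n + (h/2)·k1); k3 = f(t_n + h/2, y_n + (h/2)·k2); k4 = f(t_n + h, y_n + h·k3); y_{n+1} = y_n + (h/6)·(k1 + 2k2 + 2k3 + k4).
t=0.000000, y=-0.300000:
  k1 = f(0.000000, -0.300000) = -0.105000
  k2 = f(0.195000, -0.320475) = -0.194066
  k3 = f(0.195000, -0.337843) = -0.200145
  k4 = f(0.390000, -0.378057) = -0.296120
  y ← -0.300000 + (0.39/6)·(k1 + 2k2 + 2k3 + k4) = -0.377320
t=0.390000, y=-0.377320:
  k1 = f(0.390000, -0.377320) = -0.295862
  k2 = f(0.585000, -0.435013) = -0.397955
  k3 = f(0.585000, -0.454921) = -0.404922
  k4 = f(0.780000, -0.535240) = -0.514934
  y ← -0.377320 + (0.39/6)·(k1 + 2k2 + 2k3 + k4) = -0.534396
y(0.78) ≈ -0.5344

-0.5344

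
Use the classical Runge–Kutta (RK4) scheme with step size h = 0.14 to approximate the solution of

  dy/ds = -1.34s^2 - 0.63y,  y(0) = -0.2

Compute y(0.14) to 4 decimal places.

RK4: k1 = f(s_n, y_n); k2 = f(s_n + h/2, y_n + (h/2)·k1); k3 = f(s_n + h/2, y_n + (h/2)·k2); k4 = f(s_n + h, y_n + h·k3); y_{n+1} = y_n + (h/6)·(k1 + 2k2 + 2k3 + k4).
s=0.000000, y=-0.200000:
  k1 = f(0.000000, -0.200000) = 0.126000
  k2 = f(0.070000, -0.191180) = 0.113877
  k3 = f(0.070000, -0.192029) = 0.114412
  k4 = f(0.140000, -0.183982) = 0.089645
  y ← -0.200000 + (0.14/6)·(k1 + 2k2 + 2k3 + k4) = -0.184315
y(0.14) ≈ -0.1843

-0.1843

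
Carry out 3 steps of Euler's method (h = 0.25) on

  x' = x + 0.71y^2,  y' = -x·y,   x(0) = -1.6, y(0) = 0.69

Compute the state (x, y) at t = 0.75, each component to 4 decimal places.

Euler on (x,y): x_{n+1} = x_n + h·x', y_{n+1} = y_n + h·y'.
0.000000: (-1.600000, 0.690000); f=(-1.261969, 1.104000) → (-1.915492, 0.966000)
0.250000: (-1.915492, 0.966000); f=(-1.252951, 1.850366) → (-2.228730, 1.428591)
0.500000: (-2.228730, 1.428591); f=(-0.779710, 3.183945) → (-2.423658, 2.224578)
(x(0.75), y(0.75)) ≈ (-2.4237, 2.2246)

-2.4237, 2.2246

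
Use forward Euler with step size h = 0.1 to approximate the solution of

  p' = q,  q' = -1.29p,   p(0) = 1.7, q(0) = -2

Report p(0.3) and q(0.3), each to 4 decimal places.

1.0368, -2.5777

Euler on (p,q): p_{n+1} = p_n + h·p', q_{n+1} = q_n + h·q'.
0.000000: (1.700000, -2.000000); f=(-2.000000, -2.193000) → (1.500000, -2.219300)
0.100000: (1.500000, -2.219300); f=(-2.219300, -1.935000) → (1.278070, -2.412800)
0.200000: (1.278070, -2.412800); f=(-2.412800, -1.648710) → (1.036790, -2.577671)
(p(0.3), q(0.3)) ≈ (1.0368, -2.5777)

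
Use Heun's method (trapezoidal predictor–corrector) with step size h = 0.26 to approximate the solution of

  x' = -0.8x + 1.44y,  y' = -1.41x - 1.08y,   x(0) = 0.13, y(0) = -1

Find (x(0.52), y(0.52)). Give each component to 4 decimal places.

-0.3440, -0.4494

Heun on (x,y): k1 = f(t_n, state_n); k2 = f(t_n + h, state_n + h·k1); state_{n+1} = state_n + (h/2)·(k1 + k2).
0.000000: (0.130000, -1.000000)
  k1 = (-1.544000, 0.896700)
  predictor → (-0.271440, -0.766858)
  k2 = (-0.887124, 1.210937)
  → (-0.186046, -0.726007)
0.260000: (-0.186046, -0.726007)
  k1 = (-0.896614, 1.046413)
  predictor → (-0.419166, -0.453940)
  k2 = (-0.318341, 1.081279)
  → (-0.343990, -0.449407)
(x(0.52), y(0.52)) ≈ (-0.3440, -0.4494)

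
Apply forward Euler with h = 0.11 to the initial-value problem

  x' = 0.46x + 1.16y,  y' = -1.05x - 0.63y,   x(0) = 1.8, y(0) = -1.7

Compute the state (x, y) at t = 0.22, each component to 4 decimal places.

1.5305, -1.8594

Euler on (x,y): x_{n+1} = x_n + h·x', y_{n+1} = y_n + h·y'.
0.000000: (1.800000, -1.700000); f=(-1.144000, -0.819000) → (1.674160, -1.790090)
0.110000: (1.674160, -1.790090); f=(-1.306391, -0.630111) → (1.530457, -1.859402)
(x(0.22), y(0.22)) ≈ (1.5305, -1.8594)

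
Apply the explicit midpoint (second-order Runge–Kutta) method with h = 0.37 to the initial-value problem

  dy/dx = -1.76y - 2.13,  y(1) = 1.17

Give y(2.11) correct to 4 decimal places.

Midpoint: k1 = f(x_n, y_n); k2 = f(x_n + h/2, y_n + (h/2)·k1); y_{n+1} = y_n + h·k2.
x=1.000000, y=1.170000:
  k1 = f(1.000000, 1.170000) = -4.189200
  k2 = f(1.185000, 0.394998) = -2.825196
  y ← 1.170000 + 0.37·(-2.825196) = 0.124677
x=1.370000, y=0.124677:
  k1 = f(1.370000, 0.124677) = -2.349432
  k2 = f(1.555000, -0.309968) = -1.584457
  y ← 0.124677 + 0.37·(-1.584457) = -0.461572
x=1.740000, y=-0.461572:
  k1 = f(1.740000, -0.461572) = -1.317634
  k2 = f(1.925000, -0.705334) = -0.888612
  y ← -0.461572 + 0.37·(-0.888612) = -0.790358
y(2.11) ≈ -0.7904

-0.7904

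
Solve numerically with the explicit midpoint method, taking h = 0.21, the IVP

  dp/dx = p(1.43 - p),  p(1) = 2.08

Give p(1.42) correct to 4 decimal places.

1.7397

Midpoint: k1 = f(x_n, p_n); k2 = f(x_n + h/2, p_n + (h/2)·k1); p_{n+1} = p_n + h·k2.
x=1.000000, p=2.080000:
  k1 = f(1.000000, 2.080000) = -1.352000
  k2 = f(1.105000, 1.938040) = -0.984602
  p ← 2.080000 + 0.21·(-0.984602) = 1.873234
x=1.210000, p=1.873234:
  k1 = f(1.210000, 1.873234) = -0.830280
  k2 = f(1.315000, 1.786054) = -0.635932
  p ← 1.873234 + 0.21·(-0.635932) = 1.739688
p(1.42) ≈ 1.7397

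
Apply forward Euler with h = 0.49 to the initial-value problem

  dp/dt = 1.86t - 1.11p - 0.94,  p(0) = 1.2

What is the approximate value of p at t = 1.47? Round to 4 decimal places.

Euler: p_{n+1} = p_n + h·f(t_n, p_n).
t=0.000000, p=1.200000: f=-2.272000 → p ← 1.200000 + 0.49·(-2.272000) = 0.086720
t=0.490000, p=0.086720: f=-0.124859 → p ← 0.086720 + 0.49·(-0.124859) = 0.025539
t=0.980000, p=0.025539: f=0.854452 → p ← 0.025539 + 0.49·0.854452 = 0.444220
p(1.47) ≈ 0.4442

0.4442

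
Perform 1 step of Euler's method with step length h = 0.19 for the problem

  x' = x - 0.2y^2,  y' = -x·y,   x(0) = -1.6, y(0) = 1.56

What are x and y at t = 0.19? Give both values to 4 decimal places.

-1.9965, 2.0342

Euler on (x,y): x_{n+1} = x_n + h·x', y_{n+1} = y_n + h·y'.
0.000000: (-1.600000, 1.560000); f=(-2.086720, 2.496000) → (-1.996477, 2.034240)
(x(0.19), y(0.19)) ≈ (-1.9965, 2.0342)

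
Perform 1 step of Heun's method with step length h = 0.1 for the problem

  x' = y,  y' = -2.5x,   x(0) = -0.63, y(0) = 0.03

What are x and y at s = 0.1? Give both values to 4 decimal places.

-0.6191, 0.1871

Heun on (x,y): k1 = f(s_n, state_n); k2 = f(s_n + h, state_n + h·k1); state_{n+1} = state_n + (h/2)·(k1 + k2).
0.000000: (-0.630000, 0.030000)
  k1 = (0.030000, 1.575000)
  predictor → (-0.627000, 0.187500)
  k2 = (0.187500, 1.567500)
  → (-0.619125, 0.187125)
(x(0.1), y(0.1)) ≈ (-0.6191, 0.1871)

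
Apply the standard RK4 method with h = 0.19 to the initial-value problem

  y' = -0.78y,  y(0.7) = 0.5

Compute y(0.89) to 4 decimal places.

RK4: k1 = f(s_n, y_n); k2 = f(s_n + h/2, y_n + (h/2)·k1); k3 = f(s_n + h/2, y_n + (h/2)·k2); k4 = f(s_n + h, y_n + h·k3); y_{n+1} = y_n + (h/6)·(k1 + 2k2 + 2k3 + k4).
s=0.700000, y=0.500000:
  k1 = f(0.700000, 0.500000) = -0.390000
  k2 = f(0.795000, 0.462950) = -0.361101
  k3 = f(0.795000, 0.465695) = -0.363242
  k4 = f(0.890000, 0.430984) = -0.336167
  y ← 0.500000 + (0.19/6)·(k1 + 2k2 + 2k3 + k4) = 0.431130
y(0.89) ≈ 0.4311

0.4311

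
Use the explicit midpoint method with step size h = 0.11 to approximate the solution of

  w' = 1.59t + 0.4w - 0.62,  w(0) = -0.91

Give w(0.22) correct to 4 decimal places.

-1.0969

Midpoint: k1 = f(t_n, w_n); k2 = f(t_n + h/2, w_n + (h/2)·k1); w_{n+1} = w_n + h·k2.
t=0.000000, w=-0.910000:
  k1 = f(0.000000, -0.910000) = -0.984000
  k2 = f(0.055000, -0.964120) = -0.918198
  w ← -0.910000 + 0.11·(-0.918198) = -1.011002
t=0.110000, w=-1.011002:
  k1 = f(0.110000, -1.011002) = -0.849501
  k2 = f(0.165000, -1.057724) = -0.780740
  w ← -1.011002 + 0.11·(-0.780740) = -1.096883
w(0.22) ≈ -1.0969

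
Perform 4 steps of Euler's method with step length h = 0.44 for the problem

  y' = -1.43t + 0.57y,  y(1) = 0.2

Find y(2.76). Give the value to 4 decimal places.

Euler: y_{n+1} = y_n + h·f(t_n, y_n).
t=1.000000, y=0.200000: f=-1.316000 → y ← 0.200000 + 0.44·(-1.316000) = -0.379040
t=1.440000, y=-0.379040: f=-2.275253 → y ← -0.379040 + 0.44·(-2.275253) = -1.380151
t=1.880000, y=-1.380151: f=-3.475086 → y ← -1.380151 + 0.44·(-3.475086) = -2.909189
t=2.320000, y=-2.909189: f=-4.975838 → y ← -2.909189 + 0.44·(-4.975838) = -5.098558
y(2.76) ≈ -5.0986

-5.0986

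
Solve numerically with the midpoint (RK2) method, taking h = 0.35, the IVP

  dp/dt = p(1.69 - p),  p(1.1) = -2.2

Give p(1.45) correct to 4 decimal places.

Midpoint: k1 = f(t_n, p_n); k2 = f(t_n + h/2, p_n + (h/2)·k1); p_{n+1} = p_n + h·k2.
t=1.100000, p=-2.200000:
  k1 = f(1.100000, -2.200000) = -8.558000
  k2 = f(1.275000, -3.697650) = -19.921644
  p ← -2.200000 + 0.35·(-19.921644) = -9.172575
p(1.45) ≈ -9.1726

-9.1726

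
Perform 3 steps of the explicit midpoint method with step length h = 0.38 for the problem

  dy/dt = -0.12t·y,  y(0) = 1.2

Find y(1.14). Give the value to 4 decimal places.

Midpoint: k1 = f(t_n, y_n); k2 = f(t_n + h/2, y_n + (h/2)·k1); y_{n+1} = y_n + h·k2.
t=0.000000, y=1.200000:
  k1 = f(0.000000, 1.200000) = 0.000000
  k2 = f(0.190000, 1.200000) = -0.027360
  y ← 1.200000 + 0.38·(-0.027360) = 1.189603
t=0.380000, y=1.189603:
  k1 = f(0.380000, 1.189603) = -0.054246
  k2 = f(0.570000, 1.179296) = -0.080664
  y ← 1.189603 + 0.38·(-0.080664) = 1.158951
t=0.760000, y=1.158951:
  k1 = f(0.760000, 1.158951) = -0.105696
  k2 = f(0.950000, 1.138869) = -0.129831
  y ← 1.158951 + 0.38·(-0.129831) = 1.109615
y(1.14) ≈ 1.1096

1.1096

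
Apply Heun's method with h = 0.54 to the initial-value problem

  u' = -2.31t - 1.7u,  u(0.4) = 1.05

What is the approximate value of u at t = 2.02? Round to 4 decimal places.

-1.8442

Heun: k1 = f(t_n, u_n); k2 = f(t_n + h, u_n + h·k1); u_{n+1} = u_n + (h/2)·(k1 + k2).
t=0.400000, u=1.050000:
  k1 = f(0.400000, 1.050000) = -2.709000
  k2 = f(0.940000, -0.412860) = -1.469538
  u ← 1.050000 + (0.54/2)·(-2.709000 + (-1.469538)) = -0.078205
t=0.940000, u=-0.078205:
  k1 = f(0.940000, -0.078205) = -2.038451
  k2 = f(1.480000, -1.178969) = -1.414553
  u ← -0.078205 + (0.54/2)·(-2.038451 + (-1.414553)) = -1.010516
t=1.480000, u=-1.010516:
  k1 = f(1.480000, -1.010516) = -1.700922
  k2 = f(2.020000, -1.929014) = -1.386876
  u ← -1.010516 + (0.54/2)·(-1.700922 + (-1.386876)) = -1.844222
u(2.02) ≈ -1.8442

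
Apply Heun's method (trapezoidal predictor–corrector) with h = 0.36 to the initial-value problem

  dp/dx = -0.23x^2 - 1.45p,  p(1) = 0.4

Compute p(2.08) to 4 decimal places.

Heun: k1 = f(x_n, p_n); k2 = f(x_n + h, p_n + h·k1); p_{n+1} = p_n + (h/2)·(k1 + k2).
x=1.000000, p=0.400000:
  k1 = f(1.000000, 0.400000) = -0.810000
  k2 = f(1.360000, 0.108400) = -0.582588
  p ← 0.400000 + (0.36/2)·(-0.810000 + (-0.582588)) = 0.149334
x=1.360000, p=0.149334:
  k1 = f(1.360000, 0.149334) = -0.641943
  k2 = f(1.720000, -0.081765) = -0.561873
  p ← 0.149334 + (0.36/2)·(-0.641943 + (-0.561873)) = -0.067353
x=1.720000, p=-0.067353:
  k1 = f(1.720000, -0.067353) = -0.582771
  k2 = f(2.080000, -0.277150) = -0.593204
  p ← -0.067353 + (0.36/2)·(-0.582771 + (-0.593204)) = -0.279028
p(2.08) ≈ -0.2790

-0.2790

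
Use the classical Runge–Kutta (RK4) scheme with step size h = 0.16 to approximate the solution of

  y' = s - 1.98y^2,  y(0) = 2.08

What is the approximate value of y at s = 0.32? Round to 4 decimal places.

RK4: k1 = f(s_n, y_n); k2 = f(s_n + h/2, y_n + (h/2)·k1); k3 = f(s_n + h/2, y_n + (h/2)·k2); k4 = f(s_n + h, y_n + h·k3); y_{n+1} = y_n + (h/6)·(k1 + 2k2 + 2k3 + k4).
s=0.000000, y=2.080000:
  k1 = f(0.000000, 2.080000) = -8.566272
  k2 = f(0.080000, 1.394698) = -3.771463
  k3 = f(0.080000, 1.778283) = -6.181335
  k4 = f(0.160000, 1.090986) = -2.196698
  y ← 2.080000 + (0.16/6)·(k1 + 2k2 + 2k3 + k4) = 1.262172
s=0.160000, y=1.262172:
  k1 = f(0.160000, 1.262172) = -2.994293
  k2 = f(0.240000, 1.022628) = -1.830621
  k3 = f(0.240000, 1.115722) = -2.224774
  k4 = f(0.320000, 0.906208) = -1.306001
  y ← 1.262172 + (0.16/6)·(k1 + 2k2 + 2k3 + k4) = 0.931209
y(0.32) ≈ 0.9312

0.9312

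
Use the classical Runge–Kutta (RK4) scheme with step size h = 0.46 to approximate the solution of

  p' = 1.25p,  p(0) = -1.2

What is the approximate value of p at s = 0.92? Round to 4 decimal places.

-3.7874

RK4: k1 = f(s_n, p_n); k2 = f(s_n + h/2, p_n + (h/2)·k1); k3 = f(s_n + h/2, p_n + (h/2)·k2); k4 = f(s_n + h, p_n + h·k3); p_{n+1} = p_n + (h/6)·(k1 + 2k2 + 2k3 + k4).
s=0.000000, p=-1.200000:
  k1 = f(0.000000, -1.200000) = -1.500000
  k2 = f(0.230000, -1.545000) = -1.931250
  k3 = f(0.230000, -1.644187) = -2.055234
  k4 = f(0.460000, -2.145408) = -2.681760
  p ← -1.200000 + (0.46/6)·(k1 + 2k2 + 2k3 + k4) = -2.131863
s=0.460000, p=-2.131863:
  k1 = f(0.460000, -2.131863) = -2.664828
  k2 = f(0.690000, -2.744773) = -3.430966
  k3 = f(0.690000, -2.920985) = -3.651231
  k4 = f(0.920000, -3.811429) = -4.764286
  p ← -2.131863 + (0.46/6)·(k1 + 2k2 + 2k3 + k4) = -3.787365
p(0.92) ≈ -3.7874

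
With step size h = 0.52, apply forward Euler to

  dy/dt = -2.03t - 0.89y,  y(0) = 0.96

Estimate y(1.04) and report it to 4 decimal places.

Euler: y_{n+1} = y_n + h·f(t_n, y_n).
t=0.000000, y=0.960000: f=-0.854400 → y ← 0.960000 + 0.52·(-0.854400) = 0.515712
t=0.520000, y=0.515712: f=-1.514584 → y ← 0.515712 + 0.52·(-1.514584) = -0.271872
y(1.04) ≈ -0.2719

-0.2719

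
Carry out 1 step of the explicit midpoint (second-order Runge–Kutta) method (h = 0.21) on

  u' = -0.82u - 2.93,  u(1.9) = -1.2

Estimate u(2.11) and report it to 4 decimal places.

Midpoint: k1 = f(t_n, u_n); k2 = f(t_n + h/2, u_n + (h/2)·k1); u_{n+1} = u_n + h·k2.
t=1.900000, u=-1.200000:
  k1 = f(1.900000, -1.200000) = -1.946000
  k2 = f(2.005000, -1.404330) = -1.778449
  u ← -1.200000 + 0.21·(-1.778449) = -1.573474
u(2.11) ≈ -1.5735

-1.5735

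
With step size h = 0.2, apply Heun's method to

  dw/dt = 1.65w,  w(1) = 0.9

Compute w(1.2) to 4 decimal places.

1.2460

Heun: k1 = f(t_n, w_n); k2 = f(t_n + h, w_n + h·k1); w_{n+1} = w_n + (h/2)·(k1 + k2).
t=1.000000, w=0.900000:
  k1 = f(1.000000, 0.900000) = 1.485000
  k2 = f(1.200000, 1.197000) = 1.975050
  w ← 0.900000 + (0.2/2)·(1.485000 + 1.975050) = 1.246005
w(1.2) ≈ 1.2460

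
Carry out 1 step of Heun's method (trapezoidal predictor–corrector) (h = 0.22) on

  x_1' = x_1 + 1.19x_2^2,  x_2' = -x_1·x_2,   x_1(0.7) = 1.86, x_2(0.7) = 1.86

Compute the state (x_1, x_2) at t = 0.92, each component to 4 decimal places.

Heun on (x_1,x_2): k1 = f(t_n, state_n); k2 = f(t_n + h, state_n + h·k1); state_{n+1} = state_n + (h/2)·(k1 + k2).
0.700000: (1.860000, 1.860000)
  k1 = (5.976924, -3.459600)
  predictor → (3.174923, 1.098888)
  k2 = (4.611914, -3.488885)
  → (3.024772, 1.095667)
(x_1(0.92), x_2(0.92)) ≈ (3.0248, 1.0957)

3.0248, 1.0957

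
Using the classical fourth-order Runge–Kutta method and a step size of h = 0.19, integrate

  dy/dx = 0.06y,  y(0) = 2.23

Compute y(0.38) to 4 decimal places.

RK4: k1 = f(x_n, y_n); k2 = f(x_n + h/2, y_n + (h/2)·k1); k3 = f(x_n + h/2, y_n + (h/2)·k2); k4 = f(x_n + h, y_n + h·k3); y_{n+1} = y_n + (h/6)·(k1 + 2k2 + 2k3 + k4).
x=0.000000, y=2.230000:
  k1 = f(0.000000, 2.230000) = 0.133800
  k2 = f(0.095000, 2.242711) = 0.134563
  k3 = f(0.095000, 2.242783) = 0.134567
  k4 = f(0.190000, 2.255568) = 0.135334
  y ← 2.230000 + (0.19/6)·(k1 + 2k2 + 2k3 + k4) = 2.255567
x=0.190000, y=2.255567:
  k1 = f(0.190000, 2.255567) = 0.135334
  k2 = f(0.285000, 2.268424) = 0.136105
  k3 = f(0.285000, 2.268497) = 0.136110
  k4 = f(0.380000, 2.281428) = 0.136886
  y ← 2.255567 + (0.19/6)·(k1 + 2k2 + 2k3 + k4) = 2.281428
y(0.38) ≈ 2.2814

2.2814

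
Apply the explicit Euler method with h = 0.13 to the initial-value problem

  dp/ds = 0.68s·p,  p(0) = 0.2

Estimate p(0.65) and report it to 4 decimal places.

0.2239

Euler: p_{n+1} = p_n + h·f(s_n, p_n).
s=0.000000, p=0.200000: f=0.000000 → p ← 0.200000 + 0.13·0.000000 = 0.200000
s=0.130000, p=0.200000: f=0.017680 → p ← 0.200000 + 0.13·0.017680 = 0.202298
s=0.260000, p=0.202298: f=0.035766 → p ← 0.202298 + 0.13·0.035766 = 0.206948
s=0.390000, p=0.206948: f=0.054883 → p ← 0.206948 + 0.13·0.054883 = 0.214083
s=0.520000, p=0.214083: f=0.075700 → p ← 0.214083 + 0.13·0.075700 = 0.223924
p(0.65) ≈ 0.2239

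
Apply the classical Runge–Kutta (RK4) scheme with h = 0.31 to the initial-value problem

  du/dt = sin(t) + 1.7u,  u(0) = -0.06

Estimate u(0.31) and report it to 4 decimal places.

RK4: k1 = f(t_n, u_n); k2 = f(t_n + h/2, u_n + (h/2)·k1); k3 = f(t_n + h/2, u_n + (h/2)·k2); k4 = f(t_n + h, u_n + h·k3); u_{n+1} = u_n + (h/6)·(k1 + 2k2 + 2k3 + k4).
t=0.000000, u=-0.060000:
  k1 = f(0.000000, -0.060000) = -0.102000
  k2 = f(0.155000, -0.075810) = 0.025503
  k3 = f(0.155000, -0.056047) = 0.059100
  k4 = f(0.310000, -0.041679) = 0.234204
  u ← -0.060000 + (0.31/6)·(k1 + 2k2 + 2k3 + k4) = -0.044427
u(0.31) ≈ -0.0444

-0.0444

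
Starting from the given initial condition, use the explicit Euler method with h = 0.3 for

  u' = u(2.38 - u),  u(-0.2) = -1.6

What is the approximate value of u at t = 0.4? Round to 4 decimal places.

-9.7137

Euler: u_{n+1} = u_n + h·f(t_n, u_n).
t=-0.200000, u=-1.600000: f=-6.368000 → u ← -1.600000 + 0.3·(-6.368000) = -3.510400
t=0.100000, u=-3.510400: f=-20.677660 → u ← -3.510400 + 0.3·(-20.677660) = -9.713698
u(0.4) ≈ -9.7137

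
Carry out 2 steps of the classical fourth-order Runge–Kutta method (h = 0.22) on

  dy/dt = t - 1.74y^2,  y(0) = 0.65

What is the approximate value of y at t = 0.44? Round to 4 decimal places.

RK4: k1 = f(t_n, y_n); k2 = f(t_n + h/2, y_n + (h/2)·k1); k3 = f(t_n + h/2, y_n + (h/2)·k2); k4 = f(t_n + h, y_n + h·k3); y_{n+1} = y_n + (h/6)·(k1 + 2k2 + 2k3 + k4).
t=0.000000, y=0.650000:
  k1 = f(0.000000, 0.650000) = -0.735150
  k2 = f(0.110000, 0.569133) = -0.453609
  k3 = f(0.110000, 0.600103) = -0.516615
  k4 = f(0.220000, 0.536345) = -0.280538
  y ← 0.650000 + (0.22/6)·(k1 + 2k2 + 2k3 + k4) = 0.541608
t=0.220000, y=0.541608:
  k1 = f(0.220000, 0.541608) = -0.290411
  k2 = f(0.330000, 0.509663) = -0.121976
  k3 = f(0.330000, 0.528191) = -0.155435
  k4 = f(0.440000, 0.507413) = -0.007994
  y ← 0.541608 + (0.22/6)·(k1 + 2k2 + 2k3 + k4) = 0.510323
y(0.44) ≈ 0.5103

0.5103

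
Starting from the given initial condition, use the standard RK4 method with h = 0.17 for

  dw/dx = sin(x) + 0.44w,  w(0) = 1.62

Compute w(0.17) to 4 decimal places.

RK4: k1 = f(x_n, w_n); k2 = f(x_n + h/2, w_n + (h/2)·k1); k3 = f(x_n + h/2, w_n + (h/2)·k2); k4 = f(x_n + h, w_n + h·k3); w_{n+1} = w_n + (h/6)·(k1 + 2k2 + 2k3 + k4).
x=0.000000, w=1.620000:
  k1 = f(0.000000, 1.620000) = 0.712800
  k2 = f(0.085000, 1.680588) = 0.824356
  k3 = f(0.085000, 1.690070) = 0.828529
  k4 = f(0.170000, 1.760850) = 0.943956
  w ← 1.620000 + (0.17/6)·(k1 + 2k2 + 2k3 + k4) = 1.760605
w(0.17) ≈ 1.7606

1.7606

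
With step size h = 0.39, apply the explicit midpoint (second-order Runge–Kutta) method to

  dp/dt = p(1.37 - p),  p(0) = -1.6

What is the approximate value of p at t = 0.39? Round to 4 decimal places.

-5.4397

Midpoint: k1 = f(t_n, p_n); k2 = f(t_n + h/2, p_n + (h/2)·k1); p_{n+1} = p_n + h·k2.
t=0.000000, p=-1.600000:
  k1 = f(0.000000, -1.600000) = -4.752000
  k2 = f(0.195000, -2.526640) = -9.845406
  p ← -1.600000 + 0.39·(-9.845406) = -5.439709
p(0.39) ≈ -5.4397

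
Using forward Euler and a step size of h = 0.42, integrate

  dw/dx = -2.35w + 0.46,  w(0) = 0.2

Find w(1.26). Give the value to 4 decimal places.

0.1957

Euler: w_{n+1} = w_n + h·f(x_n, w_n).
x=0.000000, w=0.200000: f=-0.010000 → w ← 0.200000 + 0.42·(-0.010000) = 0.195800
x=0.420000, w=0.195800: f=-0.000130 → w ← 0.195800 + 0.42·(-0.000130) = 0.195745
x=0.840000, w=0.195745: f=-0.000002 → w ← 0.195745 + 0.42·(-0.000002) = 0.195745
w(1.26) ≈ 0.1957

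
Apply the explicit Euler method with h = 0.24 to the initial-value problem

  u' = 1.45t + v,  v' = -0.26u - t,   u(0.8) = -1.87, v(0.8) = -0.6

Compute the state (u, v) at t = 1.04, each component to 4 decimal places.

Euler on (u,v): u_{n+1} = u_n + h·u', v_{n+1} = v_n + h·v'.
0.800000: (-1.870000, -0.600000); f=(0.560000, -0.313800) → (-1.735600, -0.675312)
(u(1.04), v(1.04)) ≈ (-1.7356, -0.6753)

-1.7356, -0.6753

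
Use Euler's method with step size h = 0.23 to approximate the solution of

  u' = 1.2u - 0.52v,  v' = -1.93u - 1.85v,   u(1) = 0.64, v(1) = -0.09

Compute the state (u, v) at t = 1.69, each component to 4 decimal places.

1.4654, -0.8083

Euler on (u,v): u_{n+1} = u_n + h·u', v_{n+1} = v_n + h·v'.
1.000000: (0.640000, -0.090000); f=(0.814800, -1.068700) → (0.827404, -0.335801)
1.230000: (0.827404, -0.335801); f=(1.167501, -0.975658) → (1.095929, -0.560202)
1.460000: (1.095929, -0.560202); f=(1.606420, -1.078769) → (1.465406, -0.808319)
(u(1.69), v(1.69)) ≈ (1.4654, -0.8083)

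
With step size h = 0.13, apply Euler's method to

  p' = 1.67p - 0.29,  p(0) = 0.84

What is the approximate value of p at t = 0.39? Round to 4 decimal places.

1.3750

Euler: p_{n+1} = p_n + h·f(t_n, p_n).
t=0.000000, p=0.840000: f=1.112800 → p ← 0.840000 + 0.13·1.112800 = 0.984664
t=0.130000, p=0.984664: f=1.354389 → p ← 0.984664 + 0.13·1.354389 = 1.160735
t=0.260000, p=1.160735: f=1.648427 → p ← 1.160735 + 0.13·1.648427 = 1.375030
p(0.39) ≈ 1.3750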